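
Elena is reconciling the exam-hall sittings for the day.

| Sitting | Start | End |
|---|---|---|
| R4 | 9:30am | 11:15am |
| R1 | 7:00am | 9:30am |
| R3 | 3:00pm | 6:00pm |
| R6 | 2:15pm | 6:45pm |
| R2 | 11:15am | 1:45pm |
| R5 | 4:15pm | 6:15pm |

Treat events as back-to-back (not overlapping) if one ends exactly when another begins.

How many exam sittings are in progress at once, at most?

Sort all start/end points and keep a running count:
7:00am start R1 → 1
9:30am end R1 → 0
9:30am start R4 → 1
11:15am end R4 → 0
11:15am start R2 → 1
1:45pm end R2 → 0
2:15pm start R6 → 1
3:00pm start R3 → 2
4:15pm start R5 → 3
6:00pm end R3 → 2
6:15pm end R5 → 1
6:45pm end R6 → 0
Peak is 3, at 4:15pm (R3, R5, R6).

3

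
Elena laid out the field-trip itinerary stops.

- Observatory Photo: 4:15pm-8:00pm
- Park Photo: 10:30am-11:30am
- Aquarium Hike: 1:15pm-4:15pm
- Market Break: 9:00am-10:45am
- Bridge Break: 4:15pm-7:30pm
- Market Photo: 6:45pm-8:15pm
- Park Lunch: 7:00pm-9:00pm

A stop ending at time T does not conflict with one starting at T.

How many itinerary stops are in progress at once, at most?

Walk through starts and ends in time order (an end at T is processed before a start at T):
9:00am start Market Break → 1
10:30am start Park Photo → 2
10:45am end Market Break → 1
11:30am end Park Photo → 0
1:15pm start Aquarium Hike → 1
4:15pm end Aquarium Hike → 0
4:15pm start Bridge Break → 1
4:15pm start Observatory Photo → 2
6:45pm start Market Photo → 3
7:00pm start Park Lunch → 4
7:30pm end Bridge Break → 3
8:00pm end Observatory Photo → 2
8:15pm end Market Photo → 1
9:00pm end Park Lunch → 0
Peak is 4, at 7:00pm (Bridge Break, Market Photo, Observatory Photo, Park Lunch).

4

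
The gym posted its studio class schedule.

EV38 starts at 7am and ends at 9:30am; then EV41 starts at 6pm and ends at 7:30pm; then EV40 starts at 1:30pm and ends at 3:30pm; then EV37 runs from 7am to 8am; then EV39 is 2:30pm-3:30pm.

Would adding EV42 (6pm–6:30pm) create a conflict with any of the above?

EV37: ends 8am at or before EV42 starts 6pm → clear.
EV38: ends 9:30am at or before EV42 starts 6pm → clear.
EV40: ends 3:30pm at or before EV42 starts 6pm → clear.
EV39: ends 3:30pm at or before EV42 starts 6pm → clear.
EV41: starts 6pm before EV42 ends 6:30pm, and ends 7:30pm after EV42 starts 6pm → overlap.
EV42 overlaps EV41.

Yes — it overlaps EV41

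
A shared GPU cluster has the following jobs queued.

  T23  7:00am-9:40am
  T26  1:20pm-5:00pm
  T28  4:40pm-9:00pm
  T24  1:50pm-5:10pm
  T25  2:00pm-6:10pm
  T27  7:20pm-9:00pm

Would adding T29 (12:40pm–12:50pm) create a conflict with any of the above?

No — it doesn't clash with anything

T23: ends 9:40am at or before T29 starts 12:40pm → clear.
T26: starts 1:20pm at or after T29 ends 12:50pm → clear.
T24: starts 1:50pm at or after T29 ends 12:50pm → clear.
T25: starts 2:00pm at or after T29 ends 12:50pm → clear.
T28: starts 4:40pm at or after T29 ends 12:50pm → clear.
T27: starts 7:20pm at or after T29 ends 12:50pm → clear.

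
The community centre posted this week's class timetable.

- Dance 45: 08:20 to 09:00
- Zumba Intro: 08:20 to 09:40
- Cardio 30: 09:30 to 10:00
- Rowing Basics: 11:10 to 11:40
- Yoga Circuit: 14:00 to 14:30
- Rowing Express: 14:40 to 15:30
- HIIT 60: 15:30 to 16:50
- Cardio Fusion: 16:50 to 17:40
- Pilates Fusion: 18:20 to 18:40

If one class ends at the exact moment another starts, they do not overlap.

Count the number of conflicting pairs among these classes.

Check each pair: they overlap iff neither finishes before the other starts.
Sorted by start: Dance 45, Zumba Intro, Cardio 30, Rowing Basics, Yoga Circuit, Rowing Express, HIIT 60, Cardio Fusion, Pilates Fusion.
Zumba Intro starts before Dance 45 ends → Dance 45 and Zumba Intro overlap.
Cardio 30 starts after Dance 45 ends, so nothing later overlaps Dance 45 either.
Cardio 30 starts before Zumba Intro ends → Zumba Intro and Cardio 30 overlap.
Rowing Basics starts after Zumba Intro ends, so nothing later overlaps Zumba Intro either.
Rowing Basics starts after Cardio 30 ends, so nothing later overlaps Cardio 30 either.
Yoga Circuit starts after Rowing Basics ends, so nothing later overlaps Rowing Basics either.
Rowing Express starts after Yoga Circuit ends, so nothing later overlaps Yoga Circuit either.
HIIT 60 starts exactly when Rowing Express ends (back-to-back, no overlap), so nothing later overlaps Rowing Express either.
Cardio Fusion starts exactly when HIIT 60 ends (back-to-back, no overlap), so nothing later overlaps HIIT 60 either.
Pilates Fusion starts after Cardio Fusion ends.
Overlapping pairs: Cardio 30 & Zumba Intro, Dance 45 & Zumba Intro — 2 in total.

2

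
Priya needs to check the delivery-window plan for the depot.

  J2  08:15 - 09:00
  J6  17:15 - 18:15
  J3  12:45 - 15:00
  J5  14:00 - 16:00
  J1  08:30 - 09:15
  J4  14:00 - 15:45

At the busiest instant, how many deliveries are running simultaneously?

3

Walk through starts and ends in time order (an end at T is processed before a start at T):
08:15 start J2 → 1
08:30 start J1 → 2
09:00 end J2 → 1
09:15 end J1 → 0
12:45 start J3 → 1
14:00 start J4 → 2
14:00 start J5 → 3
15:00 end J3 → 2
15:45 end J4 → 1
16:00 end J5 → 0
17:15 start J6 → 1
18:15 end J6 → 0
Peak is 3, at 14:00 (J3, J4, J5).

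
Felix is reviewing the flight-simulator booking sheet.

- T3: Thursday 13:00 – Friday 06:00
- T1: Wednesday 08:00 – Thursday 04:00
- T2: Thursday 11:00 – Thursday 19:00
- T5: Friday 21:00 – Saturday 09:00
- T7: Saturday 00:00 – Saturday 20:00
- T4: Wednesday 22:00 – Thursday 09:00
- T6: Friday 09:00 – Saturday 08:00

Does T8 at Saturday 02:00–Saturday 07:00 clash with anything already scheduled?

T1: ends Thursday 04:00 at or before T8 starts Saturday 02:00 → clear.
T4: ends Thursday 09:00 at or before T8 starts Saturday 02:00 → clear.
T2: ends Thursday 19:00 at or before T8 starts Saturday 02:00 → clear.
T3: ends Friday 06:00 at or before T8 starts Saturday 02:00 → clear.
T6: starts Friday 09:00 before T8 ends Saturday 07:00, and ends Saturday 08:00 after T8 starts Saturday 02:00 → overlap.
T5: starts Friday 21:00 before T8 ends Saturday 07:00, and ends Saturday 09:00 after T8 starts Saturday 02:00 → overlap.
T7: starts Saturday 00:00 before T8 ends Saturday 07:00, and ends Saturday 20:00 after T8 starts Saturday 02:00 → overlap.
T8 overlaps T5, T6, T7.

Yes — it overlaps T5, T6, T7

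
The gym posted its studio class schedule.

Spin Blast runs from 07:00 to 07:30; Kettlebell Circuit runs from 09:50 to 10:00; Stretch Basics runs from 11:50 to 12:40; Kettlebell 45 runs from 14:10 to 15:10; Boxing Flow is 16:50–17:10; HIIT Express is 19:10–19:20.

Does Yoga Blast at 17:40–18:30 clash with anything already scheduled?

Spin Blast: ends 07:30 at or before Yoga Blast starts 17:40 → clear.
Kettlebell Circuit: ends 10:00 at or before Yoga Blast starts 17:40 → clear.
Stretch Basics: ends 12:40 at or before Yoga Blast starts 17:40 → clear.
Kettlebell 45: ends 15:10 at or before Yoga Blast starts 17:40 → clear.
Boxing Flow: ends 17:10 at or before Yoga Blast starts 17:40 → clear.
HIIT Express: starts 19:10 at or after Yoga Blast ends 18:30 → clear.

No — it doesn't clash with anything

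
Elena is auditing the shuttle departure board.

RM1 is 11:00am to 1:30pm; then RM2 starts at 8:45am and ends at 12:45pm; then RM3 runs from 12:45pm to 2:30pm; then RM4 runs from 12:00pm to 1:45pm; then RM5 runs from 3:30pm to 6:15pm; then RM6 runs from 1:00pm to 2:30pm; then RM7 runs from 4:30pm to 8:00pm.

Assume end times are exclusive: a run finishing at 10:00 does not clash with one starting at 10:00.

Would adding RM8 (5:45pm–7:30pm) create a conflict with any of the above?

RM2: ends 12:45pm at or before RM8 starts 5:45pm → clear.
RM1: ends 1:30pm at or before RM8 starts 5:45pm → clear.
RM4: ends 1:45pm at or before RM8 starts 5:45pm → clear.
RM3: ends 2:30pm at or before RM8 starts 5:45pm → clear.
RM6: ends 2:30pm at or before RM8 starts 5:45pm → clear.
RM5: starts 3:30pm before RM8 ends 7:30pm, and ends 6:15pm after RM8 starts 5:45pm → overlap.
RM7: starts 4:30pm before RM8 ends 7:30pm, and ends 8:00pm after RM8 starts 5:45pm → overlap.
RM8 overlaps RM5, RM7.

Yes — it overlaps RM5, RM7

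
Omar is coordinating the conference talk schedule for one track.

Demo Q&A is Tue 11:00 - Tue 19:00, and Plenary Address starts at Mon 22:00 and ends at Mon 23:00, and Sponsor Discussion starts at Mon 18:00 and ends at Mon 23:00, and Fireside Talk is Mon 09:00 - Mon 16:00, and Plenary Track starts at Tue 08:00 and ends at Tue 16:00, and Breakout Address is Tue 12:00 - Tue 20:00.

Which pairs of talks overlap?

Sorted by start: Fireside Talk, Sponsor Discussion, Plenary Address, Plenary Track, Demo Q&A, Breakout Address.
Sponsor Discussion starts after Fireside Talk ends — done with Fireside Talk.
Plenary Address starts before Sponsor Discussion ends → Sponsor Discussion and Plenary Address overlap.
Plenary Track starts after Sponsor Discussion ends — done with Sponsor Discussion.
Plenary Track starts after Plenary Address ends — done with Plenary Address.
Demo Q&A starts before Plenary Track ends → Plenary Track and Demo Q&A overlap.
Breakout Address starts before Plenary Track ends → Plenary Track and Breakout Address overlap.
Breakout Address starts before Demo Q&A ends → Demo Q&A and Breakout Address overlap.

Breakout Address & Demo Q&A, Breakout Address & Plenary Track, Demo Q&A & Plenary Track, Plenary Address & Sponsor Discussion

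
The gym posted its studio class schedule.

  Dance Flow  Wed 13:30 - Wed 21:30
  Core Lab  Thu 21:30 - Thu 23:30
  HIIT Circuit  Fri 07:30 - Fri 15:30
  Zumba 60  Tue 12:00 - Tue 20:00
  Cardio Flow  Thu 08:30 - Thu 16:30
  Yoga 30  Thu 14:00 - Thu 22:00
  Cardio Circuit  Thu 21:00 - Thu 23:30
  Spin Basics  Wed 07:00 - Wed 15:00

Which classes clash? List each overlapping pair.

Sorted by start: Zumba 60, Spin Basics, Dance Flow, Cardio Flow, Yoga 30, Cardio Circuit, Core Lab, HIIT Circuit.
Spin Basics starts after Zumba 60 ends — done with Zumba 60.
Dance Flow starts before Spin Basics ends → Spin Basics and Dance Flow overlap.
Cardio Flow starts after Spin Basics ends — done with Spin Basics.
Cardio Flow starts after Dance Flow ends — done with Dance Flow.
Yoga 30 starts before Cardio Flow ends → Cardio Flow and Yoga 30 overlap.
Cardio Circuit starts after Cardio Flow ends — done with Cardio Flow.
Cardio Circuit starts before Yoga 30 ends → Yoga 30 and Cardio Circuit overlap.
Core Lab starts before Yoga 30 ends → Yoga 30 and Core Lab overlap.
HIIT Circuit starts after Yoga 30 ends.
Core Lab starts before Cardio Circuit ends → Cardio Circuit and Core Lab overlap.
HIIT Circuit starts after Cardio Circuit ends.
HIIT Circuit starts after Core Lab ends.

Cardio Circuit & Core Lab, Cardio Circuit & Yoga 30, Cardio Flow & Yoga 30, Core Lab & Yoga 30, Dance Flow & Spin Basics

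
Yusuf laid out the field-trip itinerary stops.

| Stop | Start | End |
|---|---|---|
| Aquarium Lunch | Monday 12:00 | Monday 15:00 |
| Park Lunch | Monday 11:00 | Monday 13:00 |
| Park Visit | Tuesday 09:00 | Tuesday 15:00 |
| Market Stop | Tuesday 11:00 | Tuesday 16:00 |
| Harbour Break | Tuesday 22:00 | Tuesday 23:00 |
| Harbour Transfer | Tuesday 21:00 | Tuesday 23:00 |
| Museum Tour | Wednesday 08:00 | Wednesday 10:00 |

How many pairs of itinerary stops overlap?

Two intervals overlap when each starts before the other ends.
Sorted by start: Park Lunch, Aquarium Lunch, Park Visit, Market Stop, Harbour Transfer, Harbour Break, Museum Tour.
Aquarium Lunch starts before Park Lunch ends → Park Lunch and Aquarium Lunch overlap.
Park Visit starts after Park Lunch ends, so nothing later overlaps Park Lunch either.
Park Visit starts after Aquarium Lunch ends, so nothing later overlaps Aquarium Lunch either.
Market Stop starts before Park Visit ends → Park Visit and Market Stop overlap.
Harbour Transfer starts after Park Visit ends, so nothing later overlaps Park Visit either.
Harbour Transfer starts after Market Stop ends, so nothing later overlaps Market Stop either.
Harbour Break starts before Harbour Transfer ends → Harbour Transfer and Harbour Break overlap.
Museum Tour starts after Harbour Transfer ends.
Museum Tour starts after Harbour Break ends.
Overlapping pairs: Aquarium Lunch & Park Lunch, Harbour Break & Harbour Transfer, Market Stop & Park Visit — 3 in total.

3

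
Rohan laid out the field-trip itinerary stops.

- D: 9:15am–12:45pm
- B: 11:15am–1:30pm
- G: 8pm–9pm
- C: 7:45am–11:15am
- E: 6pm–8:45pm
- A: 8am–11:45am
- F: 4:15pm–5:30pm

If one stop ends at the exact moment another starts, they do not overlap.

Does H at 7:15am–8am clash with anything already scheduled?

Yes — it overlaps C

C: starts 7:45am before H ends 8am, and ends 11:15am after H starts 7:15am → overlap.
A: starts 8am at or after H ends 8am → clear.
D: starts 9:15am at or after H ends 8am → clear.
B: starts 11:15am at or after H ends 8am → clear.
F: starts 4:15pm at or after H ends 8am → clear.
E: starts 6pm at or after H ends 8am → clear.
G: starts 8pm at or after H ends 8am → clear.
H overlaps C.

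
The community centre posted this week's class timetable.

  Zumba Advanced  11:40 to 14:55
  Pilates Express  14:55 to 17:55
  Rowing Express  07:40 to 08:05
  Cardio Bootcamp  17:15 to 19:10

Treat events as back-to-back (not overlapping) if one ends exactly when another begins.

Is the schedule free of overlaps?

No

Check each pair: they overlap iff neither finishes before the other starts.
Sorted by start: Rowing Express, Zumba Advanced, Pilates Express, Cardio Bootcamp.
Zumba Advanced starts after Rowing Express ends; Rowing Express is clear from here.
Pilates Express starts exactly when Zumba Advanced ends (back-to-back, no overlap); Zumba Advanced is clear from here.
Cardio Bootcamp starts before Pilates Express ends → Pilates Express and Cardio Bootcamp overlap.
That's a conflict, so the schedule is not conflict-free.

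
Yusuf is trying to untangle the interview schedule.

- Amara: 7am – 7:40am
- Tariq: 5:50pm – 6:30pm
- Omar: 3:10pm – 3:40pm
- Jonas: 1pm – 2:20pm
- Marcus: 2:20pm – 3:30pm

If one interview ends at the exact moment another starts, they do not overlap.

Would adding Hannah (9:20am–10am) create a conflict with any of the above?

No — it doesn't clash with anything

Amara: ends 7:40am at or before Hannah starts 9:20am → clear.
Jonas: starts 1pm at or after Hannah ends 10am → clear.
Marcus: starts 2:20pm at or after Hannah ends 10am → clear.
Omar: starts 3:10pm at or after Hannah ends 10am → clear.
Tariq: starts 5:50pm at or after Hannah ends 10am → clear.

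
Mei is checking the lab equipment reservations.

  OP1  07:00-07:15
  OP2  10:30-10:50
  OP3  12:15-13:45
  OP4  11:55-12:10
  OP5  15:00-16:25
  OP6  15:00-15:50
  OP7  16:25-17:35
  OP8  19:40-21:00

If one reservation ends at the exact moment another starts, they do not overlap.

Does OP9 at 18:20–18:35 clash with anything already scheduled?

No — it doesn't clash with anything

OP1: ends 07:15 at or before OP9 starts 18:20 → clear.
OP2: ends 10:50 at or before OP9 starts 18:20 → clear.
OP4: ends 12:10 at or before OP9 starts 18:20 → clear.
OP3: ends 13:45 at or before OP9 starts 18:20 → clear.
OP5: ends 16:25 at or before OP9 starts 18:20 → clear.
OP6: ends 15:50 at or before OP9 starts 18:20 → clear.
OP7: ends 17:35 at or before OP9 starts 18:20 → clear.
OP8: starts 19:40 at or after OP9 ends 18:35 → clear.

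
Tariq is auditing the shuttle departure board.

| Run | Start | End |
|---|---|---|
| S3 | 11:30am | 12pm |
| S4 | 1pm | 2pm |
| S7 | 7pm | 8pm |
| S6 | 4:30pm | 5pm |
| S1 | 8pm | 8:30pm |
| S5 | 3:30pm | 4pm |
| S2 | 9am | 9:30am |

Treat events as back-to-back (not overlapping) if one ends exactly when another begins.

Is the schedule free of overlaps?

Check each pair: they overlap iff neither finishes before the other starts.
Sorted by start: S2, S3, S4, S5, S6, S7, S1.
S3 starts after S2 ends — done with S2.
S4 starts after S3 ends — done with S3.
S5 starts after S4 ends — done with S4.
S6 starts after S5 ends — done with S5.
S7 starts after S6 ends — done with S6.
S1 starts exactly when S7 ends (back-to-back, no overlap).
Every pair is clear; the schedule has no overlaps.

Yes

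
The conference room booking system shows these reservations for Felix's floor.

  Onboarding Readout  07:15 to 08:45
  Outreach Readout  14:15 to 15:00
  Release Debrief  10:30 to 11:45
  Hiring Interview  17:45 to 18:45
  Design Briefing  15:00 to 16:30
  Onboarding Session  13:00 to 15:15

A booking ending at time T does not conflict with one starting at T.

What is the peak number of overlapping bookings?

2

Walk through starts and ends in time order (an end at T is processed before a start at T):
07:15 start Onboarding Readout → 1
08:45 end Onboarding Readout → 0
10:30 start Release Debrief → 1
11:45 end Release Debrief → 0
13:00 start Onboarding Session → 1
14:15 start Outreach Readout → 2
15:00 end Outreach Readout → 1
15:00 start Design Briefing → 2
15:15 end Onboarding Session → 1
16:30 end Design Briefing → 0
17:45 start Hiring Interview → 1
18:45 end Hiring Interview → 0
Peak is 2, at 14:15 (Onboarding Session, Outreach Readout).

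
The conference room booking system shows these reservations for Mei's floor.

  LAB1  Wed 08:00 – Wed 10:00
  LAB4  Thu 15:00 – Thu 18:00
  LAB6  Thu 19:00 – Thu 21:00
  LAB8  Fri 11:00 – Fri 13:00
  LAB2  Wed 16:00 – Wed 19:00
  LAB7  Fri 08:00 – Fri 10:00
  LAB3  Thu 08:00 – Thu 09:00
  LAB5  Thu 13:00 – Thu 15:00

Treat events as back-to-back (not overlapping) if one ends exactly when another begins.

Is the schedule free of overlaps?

Yes

Sorted by start: LAB1, LAB2, LAB3, LAB5, LAB4, LAB6, LAB7, LAB8.
LAB2 starts after LAB1 ends — done with LAB1.
LAB3 starts after LAB2 ends — done with LAB2.
LAB5 starts after LAB3 ends — done with LAB3.
LAB4 starts exactly when LAB5 ends (back-to-back, no overlap) — done with LAB5.
LAB6 starts after LAB4 ends — done with LAB4.
LAB7 starts after LAB6 ends — done with LAB6.
LAB8 starts after LAB7 ends.
Every pair is clear; the schedule has no overlaps.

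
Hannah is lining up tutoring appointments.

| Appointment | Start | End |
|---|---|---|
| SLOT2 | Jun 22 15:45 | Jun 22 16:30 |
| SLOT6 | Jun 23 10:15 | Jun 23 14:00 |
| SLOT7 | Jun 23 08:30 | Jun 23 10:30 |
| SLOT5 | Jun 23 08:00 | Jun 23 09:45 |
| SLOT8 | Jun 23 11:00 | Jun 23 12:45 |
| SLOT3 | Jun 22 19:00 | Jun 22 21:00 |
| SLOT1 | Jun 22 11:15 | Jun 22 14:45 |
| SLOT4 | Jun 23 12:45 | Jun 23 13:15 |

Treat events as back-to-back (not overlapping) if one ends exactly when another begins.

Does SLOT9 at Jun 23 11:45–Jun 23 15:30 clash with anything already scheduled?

Yes — it overlaps SLOT4, SLOT6, SLOT8

SLOT1: ends Jun 22 14:45 at or before SLOT9 starts Jun 23 11:45 → clear.
SLOT2: ends Jun 22 16:30 at or before SLOT9 starts Jun 23 11:45 → clear.
SLOT3: ends Jun 22 21:00 at or before SLOT9 starts Jun 23 11:45 → clear.
SLOT5: ends Jun 23 09:45 at or before SLOT9 starts Jun 23 11:45 → clear.
SLOT7: ends Jun 23 10:30 at or before SLOT9 starts Jun 23 11:45 → clear.
SLOT6: starts Jun 23 10:15 before SLOT9 ends Jun 23 15:30, and ends Jun 23 14:00 after SLOT9 starts Jun 23 11:45 → overlap.
SLOT8: starts Jun 23 11:00 before SLOT9 ends Jun 23 15:30, and ends Jun 23 12:45 after SLOT9 starts Jun 23 11:45 → overlap.
SLOT4: starts Jun 23 12:45 before SLOT9 ends Jun 23 15:30, and ends Jun 23 13:15 after SLOT9 starts Jun 23 11:45 → overlap.
SLOT9 overlaps SLOT4, SLOT6, SLOT8.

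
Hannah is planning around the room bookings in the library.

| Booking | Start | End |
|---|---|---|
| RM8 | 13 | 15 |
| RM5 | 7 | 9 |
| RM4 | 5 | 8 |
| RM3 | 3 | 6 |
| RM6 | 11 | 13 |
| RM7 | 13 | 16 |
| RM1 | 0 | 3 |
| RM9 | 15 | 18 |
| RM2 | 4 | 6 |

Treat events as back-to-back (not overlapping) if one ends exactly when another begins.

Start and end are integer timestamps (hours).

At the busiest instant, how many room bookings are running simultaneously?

3

Sort all start/end points and keep a running count:
0 start RM1 → 1
3 end RM1 → 0
3 start RM3 → 1
4 start RM2 → 2
5 start RM4 → 3
6 end RM2 → 2
6 end RM3 → 1
7 start RM5 → 2
8 end RM4 → 1
9 end RM5 → 0
11 start RM6 → 1
13 end RM6 → 0
13 start RM7 → 1
13 start RM8 → 2
15 end RM8 → 1
15 start RM9 → 2
16 end RM7 → 1
18 end RM9 → 0
Peak is 3, at 5 (RM2, RM3, RM4).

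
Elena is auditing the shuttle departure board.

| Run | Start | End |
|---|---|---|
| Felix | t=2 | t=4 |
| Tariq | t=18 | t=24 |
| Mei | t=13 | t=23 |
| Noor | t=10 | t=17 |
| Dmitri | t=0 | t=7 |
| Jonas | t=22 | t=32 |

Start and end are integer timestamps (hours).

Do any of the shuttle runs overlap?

Yes

Sorted by start: Dmitri, Felix, Noor, Mei, Tariq, Jonas.
Felix starts before Dmitri ends → Dmitri and Felix overlap.
That's a conflict, so the schedule is not conflict-free.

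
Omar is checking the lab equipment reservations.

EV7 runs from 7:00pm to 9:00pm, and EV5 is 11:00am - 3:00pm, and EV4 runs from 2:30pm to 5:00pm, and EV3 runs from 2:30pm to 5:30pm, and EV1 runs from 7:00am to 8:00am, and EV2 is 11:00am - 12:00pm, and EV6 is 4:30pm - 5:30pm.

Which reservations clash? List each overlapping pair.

EV2 & EV5, EV3 & EV4, EV3 & EV5, EV3 & EV6, EV4 & EV5, EV4 & EV6

Two intervals overlap when each starts before the other ends.
Sorted by start: EV1, EV2, EV5, EV3, EV4, EV6, EV7.
EV2 starts after EV1 ends, so EV1 has no further overlaps.
EV5 starts before EV2 ends → EV2 and EV5 overlap.
EV3 starts after EV2 ends, so EV2 has no further overlaps.
EV3 starts before EV5 ends → EV5 and EV3 overlap.
EV4 starts before EV5 ends → EV5 and EV4 overlap.
EV6 starts after EV5 ends, so EV5 has no further overlaps.
EV4 starts before EV3 ends → EV3 and EV4 overlap.
EV6 starts before EV3 ends → EV3 and EV6 overlap.
EV7 starts after EV3 ends.
EV6 starts before EV4 ends → EV4 and EV6 overlap.
EV7 starts after EV4 ends.
EV7 starts after EV6 ends.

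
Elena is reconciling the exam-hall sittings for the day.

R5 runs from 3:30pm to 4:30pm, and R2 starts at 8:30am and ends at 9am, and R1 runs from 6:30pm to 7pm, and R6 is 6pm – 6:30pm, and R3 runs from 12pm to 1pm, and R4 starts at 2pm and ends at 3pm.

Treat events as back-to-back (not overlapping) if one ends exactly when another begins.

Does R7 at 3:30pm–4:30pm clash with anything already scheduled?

Yes — it overlaps R5

R2: ends 9am at or before R7 starts 3:30pm → clear.
R3: ends 1pm at or before R7 starts 3:30pm → clear.
R4: ends 3pm at or before R7 starts 3:30pm → clear.
R5: starts 3:30pm before R7 ends 4:30pm, and ends 4:30pm after R7 starts 3:30pm → overlap.
R6: starts 6pm at or after R7 ends 4:30pm → clear.
R1: starts 6:30pm at or after R7 ends 4:30pm → clear.
R7 overlaps R5.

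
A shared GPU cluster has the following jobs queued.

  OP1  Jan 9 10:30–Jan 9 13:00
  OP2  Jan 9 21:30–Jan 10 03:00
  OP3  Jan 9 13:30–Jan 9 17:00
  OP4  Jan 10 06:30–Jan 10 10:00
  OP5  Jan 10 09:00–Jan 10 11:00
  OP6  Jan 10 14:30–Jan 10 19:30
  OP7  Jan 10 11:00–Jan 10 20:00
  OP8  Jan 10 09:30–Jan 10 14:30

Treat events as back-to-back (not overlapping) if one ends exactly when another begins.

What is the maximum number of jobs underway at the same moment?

3

Sweep the timeline, counting +1 at each start and −1 at each end (ends before starts at a tie):
Jan 9 10:30 start OP1 → 1
Jan 9 13:00 end OP1 → 0
Jan 9 13:30 start OP3 → 1
Jan 9 17:00 end OP3 → 0
Jan 9 21:30 start OP2 → 1
Jan 10 03:00 end OP2 → 0
Jan 10 06:30 start OP4 → 1
Jan 10 09:00 start OP5 → 2
Jan 10 09:30 start OP8 → 3
Jan 10 10:00 end OP4 → 2
Jan 10 11:00 end OP5 → 1
Jan 10 11:00 start OP7 → 2
Jan 10 14:30 end OP8 → 1
Jan 10 14:30 start OP6 → 2
Jan 10 19:30 end OP6 → 1
Jan 10 20:00 end OP7 → 0
Peak is 3, at Jan 10 09:30 (OP4, OP5, OP8).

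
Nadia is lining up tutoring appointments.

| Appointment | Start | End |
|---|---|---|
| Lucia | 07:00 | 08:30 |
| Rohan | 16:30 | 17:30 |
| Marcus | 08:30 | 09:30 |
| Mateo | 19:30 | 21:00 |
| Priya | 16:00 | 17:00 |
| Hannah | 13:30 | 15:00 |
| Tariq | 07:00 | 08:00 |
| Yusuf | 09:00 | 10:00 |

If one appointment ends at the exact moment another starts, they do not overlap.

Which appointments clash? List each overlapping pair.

Sorted by start: Tariq, Lucia, Marcus, Yusuf, Hannah, Priya, Rohan, Mateo.
Lucia starts before Tariq ends → Tariq and Lucia overlap.
Marcus starts after Tariq ends; Tariq is clear from here.
Marcus starts exactly when Lucia ends (back-to-back, no overlap); Lucia is clear from here.
Yusuf starts before Marcus ends → Marcus and Yusuf overlap.
Hannah starts after Marcus ends; Marcus is clear from here.
Hannah starts after Yusuf ends; Yusuf is clear from here.
Priya starts after Hannah ends; Hannah is clear from here.
Rohan starts before Priya ends → Priya and Rohan overlap.
Mateo starts after Priya ends.
Mateo starts after Rohan ends.

Lucia & Tariq, Marcus & Yusuf, Priya & Rohan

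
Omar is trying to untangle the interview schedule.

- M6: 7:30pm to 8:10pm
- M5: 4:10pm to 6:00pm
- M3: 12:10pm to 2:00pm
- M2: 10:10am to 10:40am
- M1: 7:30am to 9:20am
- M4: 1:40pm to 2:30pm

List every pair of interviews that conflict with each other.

Sorted by start: M1, M2, M3, M4, M5, M6.
M2 starts after M1 ends, so M1 has no further overlaps.
M3 starts after M2 ends, so M2 has no further overlaps.
M4 starts before M3 ends → M3 and M4 overlap.
M5 starts after M3 ends, so M3 has no further overlaps.
M5 starts after M4 ends, so M4 has no further overlaps.
M6 starts after M5 ends.

M3 & M4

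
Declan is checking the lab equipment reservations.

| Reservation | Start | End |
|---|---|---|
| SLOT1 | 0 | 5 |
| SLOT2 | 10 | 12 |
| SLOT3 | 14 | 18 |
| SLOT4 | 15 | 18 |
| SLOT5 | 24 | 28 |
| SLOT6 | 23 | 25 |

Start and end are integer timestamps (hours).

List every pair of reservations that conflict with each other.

Sorted by start: SLOT1, SLOT2, SLOT3, SLOT4, SLOT6, SLOT5.
SLOT2 starts after SLOT1 ends, so SLOT1 has no further overlaps.
SLOT3 starts after SLOT2 ends, so SLOT2 has no further overlaps.
SLOT4 starts before SLOT3 ends → SLOT3 and SLOT4 overlap.
SLOT6 starts after SLOT3 ends, so SLOT3 has no further overlaps.
SLOT6 starts after SLOT4 ends, so SLOT4 has no further overlaps.
SLOT5 starts before SLOT6 ends → SLOT6 and SLOT5 overlap.

SLOT3 & SLOT4, SLOT5 & SLOT6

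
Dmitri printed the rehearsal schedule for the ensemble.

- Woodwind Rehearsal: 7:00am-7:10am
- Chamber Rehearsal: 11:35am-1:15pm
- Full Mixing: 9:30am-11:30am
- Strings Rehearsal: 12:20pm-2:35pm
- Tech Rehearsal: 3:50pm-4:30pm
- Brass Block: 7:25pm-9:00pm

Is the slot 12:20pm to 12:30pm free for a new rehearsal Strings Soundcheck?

No — it overlaps Chamber Rehearsal, Strings Rehearsal

Woodwind Rehearsal: ends 7:10am at or before Strings Soundcheck starts 12:20pm → clear.
Full Mixing: ends 11:30am at or before Strings Soundcheck starts 12:20pm → clear.
Chamber Rehearsal: starts 11:35am before Strings Soundcheck ends 12:30pm, and ends 1:15pm after Strings Soundcheck starts 12:20pm → overlap.
Strings Rehearsal: starts 12:20pm before Strings Soundcheck ends 12:30pm, and ends 2:35pm after Strings Soundcheck starts 12:20pm → overlap.
Tech Rehearsal: starts 3:50pm at or after Strings Soundcheck ends 12:30pm → clear.
Brass Block: starts 7:25pm at or after Strings Soundcheck ends 12:30pm → clear.
Strings Soundcheck overlaps Chamber Rehearsal, Strings Rehearsal.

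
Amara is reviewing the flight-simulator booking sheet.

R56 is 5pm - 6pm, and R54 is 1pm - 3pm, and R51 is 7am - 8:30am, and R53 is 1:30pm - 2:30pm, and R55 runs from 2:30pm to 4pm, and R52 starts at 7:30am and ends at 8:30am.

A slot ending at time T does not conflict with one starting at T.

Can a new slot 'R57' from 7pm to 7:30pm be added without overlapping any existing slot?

R51: ends 8:30am at or before R57 starts 7pm → clear.
R52: ends 8:30am at or before R57 starts 7pm → clear.
R54: ends 3pm at or before R57 starts 7pm → clear.
R53: ends 2:30pm at or before R57 starts 7pm → clear.
R55: ends 4pm at or before R57 starts 7pm → clear.
R56: ends 6pm at or before R57 starts 7pm → clear.

Yes — the slot is free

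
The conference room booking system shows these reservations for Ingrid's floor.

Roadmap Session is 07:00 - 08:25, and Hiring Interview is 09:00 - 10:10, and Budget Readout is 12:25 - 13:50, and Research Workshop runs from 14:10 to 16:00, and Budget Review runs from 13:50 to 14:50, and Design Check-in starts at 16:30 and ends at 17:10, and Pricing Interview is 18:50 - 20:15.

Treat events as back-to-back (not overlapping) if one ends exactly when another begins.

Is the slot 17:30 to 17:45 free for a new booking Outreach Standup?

Yes — the slot is free

Roadmap Session: ends 08:25 at or before Outreach Standup starts 17:30 → clear.
Hiring Interview: ends 10:10 at or before Outreach Standup starts 17:30 → clear.
Budget Readout: ends 13:50 at or before Outreach Standup starts 17:30 → clear.
Budget Review: ends 14:50 at or before Outreach Standup starts 17:30 → clear.
Research Workshop: ends 16:00 at or before Outreach Standup starts 17:30 → clear.
Design Check-in: ends 17:10 at or before Outreach Standup starts 17:30 → clear.
Pricing Interview: starts 18:50 at or after Outreach Standup ends 17:45 → clear.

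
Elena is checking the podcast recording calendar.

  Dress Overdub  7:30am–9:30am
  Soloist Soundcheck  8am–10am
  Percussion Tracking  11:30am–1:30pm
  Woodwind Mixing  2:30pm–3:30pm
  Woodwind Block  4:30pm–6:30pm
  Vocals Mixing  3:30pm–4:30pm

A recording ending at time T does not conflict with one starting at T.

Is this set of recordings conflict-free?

No

Sorted by start: Dress Overdub, Soloist Soundcheck, Percussion Tracking, Woodwind Mixing, Vocals Mixing, Woodwind Block.
Soloist Soundcheck starts before Dress Overdub ends → Dress Overdub and Soloist Soundcheck overlap.
That's a conflict, so the schedule is not conflict-free.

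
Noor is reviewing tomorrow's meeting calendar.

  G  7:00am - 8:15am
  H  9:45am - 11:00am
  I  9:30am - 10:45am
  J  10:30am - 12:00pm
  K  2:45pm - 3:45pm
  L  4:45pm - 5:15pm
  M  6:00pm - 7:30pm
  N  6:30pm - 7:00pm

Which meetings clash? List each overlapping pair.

Sorted by start: G, I, H, J, K, L, M, N.
I starts after G ends — done with G.
H starts before I ends → I and H overlap.
J starts before I ends → I and J overlap.
K starts after I ends — done with I.
J starts before H ends → H and J overlap.
K starts after H ends — done with H.
K starts after J ends — done with J.
L starts after K ends — done with K.
M starts after L ends — done with L.
N starts before M ends → M and N overlap.

H & I, H & J, I & J, M & N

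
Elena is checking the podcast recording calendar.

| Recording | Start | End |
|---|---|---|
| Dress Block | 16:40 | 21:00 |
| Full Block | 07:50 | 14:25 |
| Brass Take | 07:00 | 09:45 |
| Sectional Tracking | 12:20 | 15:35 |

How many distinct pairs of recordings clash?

2

Sorted by start: Brass Take, Full Block, Sectional Tracking, Dress Block.
Full Block starts before Brass Take ends → Brass Take and Full Block overlap.
Sectional Tracking starts after Brass Take ends, so nothing later overlaps Brass Take either.
Sectional Tracking starts before Full Block ends → Full Block and Sectional Tracking overlap.
Dress Block starts after Full Block ends.
Dress Block starts after Sectional Tracking ends.
Overlapping pairs: Brass Take & Full Block, Full Block & Sectional Tracking — 2 in total.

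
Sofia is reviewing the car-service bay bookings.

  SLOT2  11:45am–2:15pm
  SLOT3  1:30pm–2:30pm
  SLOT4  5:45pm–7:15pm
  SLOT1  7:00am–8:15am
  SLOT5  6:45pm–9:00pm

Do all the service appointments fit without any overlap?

Sorted by start: SLOT1, SLOT2, SLOT3, SLOT4, SLOT5.
SLOT2 starts after SLOT1 ends; SLOT1 is clear from here.
SLOT3 starts before SLOT2 ends → SLOT2 and SLOT3 overlap.
That's a conflict, so the schedule is not conflict-free.

No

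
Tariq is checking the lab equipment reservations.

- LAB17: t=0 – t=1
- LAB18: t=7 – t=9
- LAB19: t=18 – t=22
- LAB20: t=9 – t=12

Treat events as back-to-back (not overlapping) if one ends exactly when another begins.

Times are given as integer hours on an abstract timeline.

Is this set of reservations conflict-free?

Sorted by start: LAB17, LAB18, LAB20, LAB19.
LAB18 starts after LAB17 ends, so nothing later overlaps LAB17 either.
LAB20 starts exactly when LAB18 ends (back-to-back, no overlap), so nothing later overlaps LAB18 either.
LAB19 starts after LAB20 ends.
Every pair is clear; the schedule has no overlaps.

Yes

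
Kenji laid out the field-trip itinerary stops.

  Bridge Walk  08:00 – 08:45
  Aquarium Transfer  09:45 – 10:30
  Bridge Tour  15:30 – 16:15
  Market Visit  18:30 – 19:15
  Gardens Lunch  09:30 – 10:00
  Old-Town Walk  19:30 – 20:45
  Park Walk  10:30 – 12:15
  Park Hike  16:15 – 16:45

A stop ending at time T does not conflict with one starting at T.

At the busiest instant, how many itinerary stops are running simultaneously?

Sweep the timeline, counting +1 at each start and −1 at each end (ends before starts at a tie):
08:00 start Bridge Walk → 1
08:45 end Bridge Walk → 0
09:30 start Gardens Lunch → 1
09:45 start Aquarium Transfer → 2
10:00 end Gardens Lunch → 1
10:30 end Aquarium Transfer → 0
10:30 start Park Walk → 1
12:15 end Park Walk → 0
15:30 start Bridge Tour → 1
16:15 end Bridge Tour → 0
16:15 start Park Hike → 1
16:45 end Park Hike → 0
18:30 start Market Visit → 1
19:15 end Market Visit → 0
19:30 start Old-Town Walk → 1
20:45 end Old-Town Walk → 0
Peak is 2, at 09:45 (Aquarium Transfer, Gardens Lunch).

2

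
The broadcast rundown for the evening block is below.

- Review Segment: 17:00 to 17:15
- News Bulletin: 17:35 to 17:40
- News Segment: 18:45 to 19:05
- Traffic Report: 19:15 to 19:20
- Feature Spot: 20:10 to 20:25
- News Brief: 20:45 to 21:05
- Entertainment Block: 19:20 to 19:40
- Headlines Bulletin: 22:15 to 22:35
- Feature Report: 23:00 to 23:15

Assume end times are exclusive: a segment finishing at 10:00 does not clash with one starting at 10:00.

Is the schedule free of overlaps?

Yes

Check each pair: they overlap iff neither finishes before the other starts.
Sorted by start: Review Segment, News Bulletin, News Segment, Traffic Report, Entertainment Block, Feature Spot, News Brief, Headlines Bulletin, Feature Report.
News Bulletin starts after Review Segment ends, so nothing later overlaps Review Segment either.
News Segment starts after News Bulletin ends, so nothing later overlaps News Bulletin either.
Traffic Report starts after News Segment ends, so nothing later overlaps News Segment either.
Entertainment Block starts exactly when Traffic Report ends (back-to-back, no overlap), so nothing later overlaps Traffic Report either.
Feature Spot starts after Entertainment Block ends, so nothing later overlaps Entertainment Block either.
News Brief starts after Feature Spot ends, so nothing later overlaps Feature Spot either.
Headlines Bulletin starts after News Brief ends, so nothing later overlaps News Brief either.
Feature Report starts after Headlines Bulletin ends.
Every pair is clear; the schedule has no overlaps.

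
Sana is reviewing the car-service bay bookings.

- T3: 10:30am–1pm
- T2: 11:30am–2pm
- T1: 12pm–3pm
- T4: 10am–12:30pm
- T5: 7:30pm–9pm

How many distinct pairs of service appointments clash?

Sorted by start: T4, T3, T2, T1, T5.
T3 starts before T4 ends → T4 and T3 overlap.
T2 starts before T4 ends → T4 and T2 overlap.
T1 starts before T4 ends → T4 and T1 overlap.
T5 starts after T4 ends.
T2 starts before T3 ends → T3 and T2 overlap.
T1 starts before T3 ends → T3 and T1 overlap.
T5 starts after T3 ends.
T1 starts before T2 ends → T2 and T1 overlap.
T5 starts after T2 ends.
T5 starts after T1 ends.
Overlapping pairs: T1 & T2, T1 & T3, T1 & T4, T2 & T3, T2 & T4, T3 & T4 — 6 in total.

6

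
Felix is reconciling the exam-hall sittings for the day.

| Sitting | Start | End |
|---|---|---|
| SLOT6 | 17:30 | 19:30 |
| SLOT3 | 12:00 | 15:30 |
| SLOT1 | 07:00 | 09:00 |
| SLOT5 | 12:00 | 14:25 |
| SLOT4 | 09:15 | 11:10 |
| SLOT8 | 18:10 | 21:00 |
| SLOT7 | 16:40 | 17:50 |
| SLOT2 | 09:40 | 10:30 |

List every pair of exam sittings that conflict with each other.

Sorted by start: SLOT1, SLOT4, SLOT2, SLOT3, SLOT5, SLOT7, SLOT6, SLOT8.
SLOT4 starts after SLOT1 ends, so nothing later overlaps SLOT1 either.
SLOT2 starts before SLOT4 ends → SLOT4 and SLOT2 overlap.
SLOT3 starts after SLOT4 ends, so nothing later overlaps SLOT4 either.
SLOT3 starts after SLOT2 ends, so nothing later overlaps SLOT2 either.
SLOT5 starts before SLOT3 ends → SLOT3 and SLOT5 overlap.
SLOT7 starts after SLOT3 ends, so nothing later overlaps SLOT3 either.
SLOT7 starts after SLOT5 ends, so nothing later overlaps SLOT5 either.
SLOT6 starts before SLOT7 ends → SLOT7 and SLOT6 overlap.
SLOT8 starts after SLOT7 ends.
SLOT8 starts before SLOT6 ends → SLOT6 and SLOT8 overlap.

SLOT2 & SLOT4, SLOT3 & SLOT5, SLOT6 & SLOT7, SLOT6 & SLOT8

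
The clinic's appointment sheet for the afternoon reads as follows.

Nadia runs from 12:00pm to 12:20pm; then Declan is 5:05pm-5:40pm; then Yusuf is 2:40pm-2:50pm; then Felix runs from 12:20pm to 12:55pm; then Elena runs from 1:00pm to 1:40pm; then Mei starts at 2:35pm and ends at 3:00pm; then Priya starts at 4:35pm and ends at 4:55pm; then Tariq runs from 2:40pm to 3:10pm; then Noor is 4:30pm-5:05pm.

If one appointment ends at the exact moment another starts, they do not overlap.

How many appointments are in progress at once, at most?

Sort all start/end points and keep a running count:
12:00pm start Nadia → 1
12:20pm end Nadia → 0
12:20pm start Felix → 1
12:55pm end Felix → 0
1:00pm start Elena → 1
1:40pm end Elena → 0
2:35pm start Mei → 1
2:40pm start Tariq → 2
2:40pm start Yusuf → 3
2:50pm end Yusuf → 2
3:00pm end Mei → 1
3:10pm end Tariq → 0
4:30pm start Noor → 1
4:35pm start Priya → 2
4:55pm end Priya → 1
5:05pm end Noor → 0
5:05pm start Declan → 1
5:40pm end Declan → 0
Peak is 3, at 2:40pm (Mei, Tariq, Yusuf).

3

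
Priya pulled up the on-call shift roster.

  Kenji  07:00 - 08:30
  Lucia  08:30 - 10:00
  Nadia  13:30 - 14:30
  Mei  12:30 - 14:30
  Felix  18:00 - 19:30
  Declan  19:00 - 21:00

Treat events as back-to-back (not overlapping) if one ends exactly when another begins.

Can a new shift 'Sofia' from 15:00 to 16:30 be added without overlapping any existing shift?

Yes — the slot is free

Kenji: ends 08:30 at or before Sofia starts 15:00 → clear.
Lucia: ends 10:00 at or before Sofia starts 15:00 → clear.
Mei: ends 14:30 at or before Sofia starts 15:00 → clear.
Nadia: ends 14:30 at or before Sofia starts 15:00 → clear.
Felix: starts 18:00 at or after Sofia ends 16:30 → clear.
Declan: starts 19:00 at or after Sofia ends 16:30 → clear.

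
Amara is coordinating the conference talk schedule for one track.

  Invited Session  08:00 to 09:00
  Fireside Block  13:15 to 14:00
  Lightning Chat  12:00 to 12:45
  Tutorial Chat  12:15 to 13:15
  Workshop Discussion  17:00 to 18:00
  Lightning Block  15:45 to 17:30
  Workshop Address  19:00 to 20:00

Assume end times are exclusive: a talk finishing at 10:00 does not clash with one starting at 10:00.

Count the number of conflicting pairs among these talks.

Two intervals overlap when each starts before the other ends.
Sorted by start: Invited Session, Lightning Chat, Tutorial Chat, Fireside Block, Lightning Block, Workshop Discussion, Workshop Address.
Lightning Chat starts after Invited Session ends, so Invited Session has no further overlaps.
Tutorial Chat starts before Lightning Chat ends → Lightning Chat and Tutorial Chat overlap.
Fireside Block starts after Lightning Chat ends, so Lightning Chat has no further overlaps.
Fireside Block starts exactly when Tutorial Chat ends (back-to-back, no overlap), so Tutorial Chat has no further overlaps.
Lightning Block starts after Fireside Block ends, so Fireside Block has no further overlaps.
Workshop Discussion starts before Lightning Block ends → Lightning Block and Workshop Discussion overlap.
Workshop Address starts after Lightning Block ends.
Workshop Address starts after Workshop Discussion ends.
Overlapping pairs: Lightning Block & Workshop Discussion, Lightning Chat & Tutorial Chat — 2 in total.

2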